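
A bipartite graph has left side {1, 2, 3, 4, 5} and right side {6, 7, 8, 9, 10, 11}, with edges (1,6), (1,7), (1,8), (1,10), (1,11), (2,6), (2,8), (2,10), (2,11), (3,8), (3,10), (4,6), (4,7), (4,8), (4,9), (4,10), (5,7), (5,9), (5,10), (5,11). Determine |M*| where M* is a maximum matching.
5 (matching: (1,11), (2,10), (3,8), (4,9), (5,7); upper bound min(|L|,|R|) = min(5,6) = 5)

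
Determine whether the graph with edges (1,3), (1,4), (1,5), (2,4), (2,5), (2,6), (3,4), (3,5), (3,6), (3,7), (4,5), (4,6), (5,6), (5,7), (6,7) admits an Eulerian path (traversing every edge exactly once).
No (6 vertices have odd degree: {1, 2, 3, 4, 6, 7}; Eulerian path requires 0 or 2)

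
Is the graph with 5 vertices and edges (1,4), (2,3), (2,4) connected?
No, it has 2 components: {1, 2, 3, 4}, {5}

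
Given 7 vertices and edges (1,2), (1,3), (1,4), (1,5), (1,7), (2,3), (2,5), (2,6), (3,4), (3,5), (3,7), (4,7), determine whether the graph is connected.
Yes (BFS from 1 visits [1, 2, 3, 4, 5, 7, 6] — all 7 vertices reached)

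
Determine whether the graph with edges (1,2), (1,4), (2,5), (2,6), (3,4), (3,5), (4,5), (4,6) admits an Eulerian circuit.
No (2 vertices have odd degree: {2, 5}; Eulerian circuit requires 0)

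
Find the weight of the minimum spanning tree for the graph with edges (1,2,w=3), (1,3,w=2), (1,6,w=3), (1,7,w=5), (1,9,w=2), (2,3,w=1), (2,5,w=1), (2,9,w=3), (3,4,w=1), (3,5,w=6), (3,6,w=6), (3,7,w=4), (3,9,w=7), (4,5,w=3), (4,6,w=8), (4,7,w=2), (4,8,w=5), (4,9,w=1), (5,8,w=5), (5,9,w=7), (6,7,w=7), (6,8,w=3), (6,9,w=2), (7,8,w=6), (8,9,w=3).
13 (MST edges: (1,3,w=2), (2,3,w=1), (2,5,w=1), (3,4,w=1), (4,7,w=2), (4,9,w=1), (6,8,w=3), (6,9,w=2); sum of weights 2 + 1 + 1 + 1 + 2 + 1 + 3 + 2 = 13)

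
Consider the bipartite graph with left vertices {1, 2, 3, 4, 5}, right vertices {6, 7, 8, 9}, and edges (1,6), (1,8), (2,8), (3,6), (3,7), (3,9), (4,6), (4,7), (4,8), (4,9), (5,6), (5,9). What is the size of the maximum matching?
4 (matching: (1,8), (3,9), (4,7), (5,6); upper bound min(|L|,|R|) = min(5,4) = 4)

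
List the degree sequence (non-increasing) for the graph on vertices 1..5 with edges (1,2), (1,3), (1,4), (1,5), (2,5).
[4, 2, 2, 1, 1] (degrees: deg(1)=4, deg(2)=2, deg(3)=1, deg(4)=1, deg(5)=2)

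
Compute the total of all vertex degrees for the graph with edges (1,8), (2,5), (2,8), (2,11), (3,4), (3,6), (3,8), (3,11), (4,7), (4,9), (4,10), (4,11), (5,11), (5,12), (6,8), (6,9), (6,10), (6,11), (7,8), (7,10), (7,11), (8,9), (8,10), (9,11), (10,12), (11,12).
52 (handshake: sum of degrees = 2|E| = 2 x 26 = 52)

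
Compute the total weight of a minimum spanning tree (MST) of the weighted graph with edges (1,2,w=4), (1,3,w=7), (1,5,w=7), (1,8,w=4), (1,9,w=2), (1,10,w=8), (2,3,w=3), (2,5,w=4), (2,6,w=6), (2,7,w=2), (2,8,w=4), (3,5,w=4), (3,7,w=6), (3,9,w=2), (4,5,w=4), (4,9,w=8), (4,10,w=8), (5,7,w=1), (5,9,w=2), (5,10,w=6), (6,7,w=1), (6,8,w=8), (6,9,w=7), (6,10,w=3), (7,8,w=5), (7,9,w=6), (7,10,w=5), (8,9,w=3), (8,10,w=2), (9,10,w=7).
19 (MST edges: (1,9,w=2), (2,7,w=2), (3,9,w=2), (4,5,w=4), (5,7,w=1), (5,9,w=2), (6,7,w=1), (6,10,w=3), (8,10,w=2); sum of weights 2 + 2 + 2 + 4 + 1 + 2 + 1 + 3 + 2 = 19)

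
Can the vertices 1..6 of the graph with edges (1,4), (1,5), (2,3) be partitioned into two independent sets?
Yes. Partition: {1, 2, 6}, {3, 4, 5}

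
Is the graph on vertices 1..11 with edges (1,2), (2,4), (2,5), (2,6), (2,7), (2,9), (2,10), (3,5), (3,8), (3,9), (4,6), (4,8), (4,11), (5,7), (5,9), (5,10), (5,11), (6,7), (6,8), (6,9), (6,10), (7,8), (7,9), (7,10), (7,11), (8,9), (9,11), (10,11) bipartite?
No (odd cycle of length 3: 7 -> 2 -> 10 -> 7)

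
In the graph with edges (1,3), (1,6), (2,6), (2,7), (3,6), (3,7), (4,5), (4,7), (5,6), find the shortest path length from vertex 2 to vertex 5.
2 (path: 2 -> 6 -> 5, 2 edges)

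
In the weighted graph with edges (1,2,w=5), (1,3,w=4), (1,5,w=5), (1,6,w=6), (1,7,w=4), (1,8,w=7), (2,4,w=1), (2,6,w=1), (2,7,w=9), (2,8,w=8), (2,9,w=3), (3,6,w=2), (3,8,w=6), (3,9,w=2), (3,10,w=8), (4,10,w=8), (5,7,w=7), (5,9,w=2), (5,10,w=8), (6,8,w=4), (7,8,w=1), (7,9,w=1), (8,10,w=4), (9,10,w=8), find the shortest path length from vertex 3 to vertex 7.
3 (path: 3 -> 9 -> 7; weights 2 + 1 = 3)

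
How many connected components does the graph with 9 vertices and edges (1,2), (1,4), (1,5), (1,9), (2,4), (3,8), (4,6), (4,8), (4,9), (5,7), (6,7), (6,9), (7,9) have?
1 (components: {1, 2, 3, 4, 5, 6, 7, 8, 9})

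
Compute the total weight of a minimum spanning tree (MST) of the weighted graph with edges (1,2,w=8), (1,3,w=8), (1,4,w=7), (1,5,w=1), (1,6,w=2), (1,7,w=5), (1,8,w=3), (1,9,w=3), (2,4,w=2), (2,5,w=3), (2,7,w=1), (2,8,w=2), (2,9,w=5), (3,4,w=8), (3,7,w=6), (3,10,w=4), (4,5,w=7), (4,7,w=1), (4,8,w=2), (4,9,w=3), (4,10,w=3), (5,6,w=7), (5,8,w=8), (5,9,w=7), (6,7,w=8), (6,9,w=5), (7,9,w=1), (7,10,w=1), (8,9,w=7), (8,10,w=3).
16 (MST edges: (1,5,w=1), (1,6,w=2), (1,8,w=3), (2,7,w=1), (2,8,w=2), (3,10,w=4), (4,7,w=1), (7,9,w=1), (7,10,w=1); sum of weights 1 + 2 + 3 + 1 + 2 + 4 + 1 + 1 + 1 = 16)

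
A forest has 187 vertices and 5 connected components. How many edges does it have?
182 (Each of the 5 component trees on V_i vertices has V_i - 1 edges; summing gives V - C = 187 - 5 = 182)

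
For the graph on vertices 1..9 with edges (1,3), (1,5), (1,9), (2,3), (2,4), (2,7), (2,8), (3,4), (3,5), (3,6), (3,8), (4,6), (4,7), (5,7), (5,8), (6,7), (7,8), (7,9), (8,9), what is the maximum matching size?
4 (matching: (2,4), (3,6), (5,8), (7,9); upper bound floor(n/2) = floor(9/2) = 4)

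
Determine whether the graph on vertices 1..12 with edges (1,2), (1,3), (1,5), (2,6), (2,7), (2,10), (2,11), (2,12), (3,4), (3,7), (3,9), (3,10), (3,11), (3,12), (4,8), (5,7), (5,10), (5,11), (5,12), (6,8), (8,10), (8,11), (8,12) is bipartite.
Yes. Partition: {1, 4, 6, 7, 9, 10, 11, 12}, {2, 3, 5, 8}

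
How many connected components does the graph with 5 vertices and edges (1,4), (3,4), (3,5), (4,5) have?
2 (components: {1, 3, 4, 5}, {2})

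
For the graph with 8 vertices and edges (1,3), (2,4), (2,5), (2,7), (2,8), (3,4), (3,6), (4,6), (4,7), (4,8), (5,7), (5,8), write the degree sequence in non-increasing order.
[5, 4, 3, 3, 3, 3, 2, 1] (degrees: deg(1)=1, deg(2)=4, deg(3)=3, deg(4)=5, deg(5)=3, deg(6)=2, deg(7)=3, deg(8)=3)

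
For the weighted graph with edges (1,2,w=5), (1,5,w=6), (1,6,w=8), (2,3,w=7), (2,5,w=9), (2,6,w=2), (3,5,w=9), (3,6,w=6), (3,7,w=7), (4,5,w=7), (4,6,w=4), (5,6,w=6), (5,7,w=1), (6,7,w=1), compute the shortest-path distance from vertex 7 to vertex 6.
1 (path: 7 -> 6; weights 1 = 1)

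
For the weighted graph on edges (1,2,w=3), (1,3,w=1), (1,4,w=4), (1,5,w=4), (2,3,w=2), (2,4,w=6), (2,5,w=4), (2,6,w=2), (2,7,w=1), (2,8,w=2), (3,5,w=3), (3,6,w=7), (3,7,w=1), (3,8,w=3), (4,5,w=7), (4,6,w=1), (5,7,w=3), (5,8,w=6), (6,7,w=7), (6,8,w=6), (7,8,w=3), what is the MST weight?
11 (MST edges: (1,3,w=1), (2,6,w=2), (2,7,w=1), (2,8,w=2), (3,5,w=3), (3,7,w=1), (4,6,w=1); sum of weights 1 + 2 + 1 + 2 + 3 + 1 + 1 = 11)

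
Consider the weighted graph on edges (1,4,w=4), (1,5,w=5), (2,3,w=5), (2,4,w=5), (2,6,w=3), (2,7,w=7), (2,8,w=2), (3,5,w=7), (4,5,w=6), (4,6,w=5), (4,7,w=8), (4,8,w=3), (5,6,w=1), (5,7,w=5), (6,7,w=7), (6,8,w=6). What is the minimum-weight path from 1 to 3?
12 (path: 1 -> 5 -> 3; weights 5 + 7 = 12)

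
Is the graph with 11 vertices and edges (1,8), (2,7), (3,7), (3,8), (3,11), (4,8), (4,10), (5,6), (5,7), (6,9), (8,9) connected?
Yes (BFS from 1 visits [1, 8, 3, 4, 9, 7, 11, 10, 6, 2, 5] — all 11 vertices reached)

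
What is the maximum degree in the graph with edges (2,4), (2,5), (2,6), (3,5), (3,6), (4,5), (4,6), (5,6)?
4 (attained at vertices 5, 6)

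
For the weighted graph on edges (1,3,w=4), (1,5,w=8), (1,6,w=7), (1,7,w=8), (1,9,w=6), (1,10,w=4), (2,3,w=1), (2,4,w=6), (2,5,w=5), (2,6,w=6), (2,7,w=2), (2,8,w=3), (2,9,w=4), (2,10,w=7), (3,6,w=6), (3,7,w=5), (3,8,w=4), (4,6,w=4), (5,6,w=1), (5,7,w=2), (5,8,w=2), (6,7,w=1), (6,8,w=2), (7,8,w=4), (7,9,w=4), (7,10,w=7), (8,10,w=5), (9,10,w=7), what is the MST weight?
23 (MST edges: (1,3,w=4), (1,10,w=4), (2,3,w=1), (2,7,w=2), (2,9,w=4), (4,6,w=4), (5,6,w=1), (5,8,w=2), (6,7,w=1); sum of weights 4 + 4 + 1 + 2 + 4 + 4 + 1 + 2 + 1 = 23)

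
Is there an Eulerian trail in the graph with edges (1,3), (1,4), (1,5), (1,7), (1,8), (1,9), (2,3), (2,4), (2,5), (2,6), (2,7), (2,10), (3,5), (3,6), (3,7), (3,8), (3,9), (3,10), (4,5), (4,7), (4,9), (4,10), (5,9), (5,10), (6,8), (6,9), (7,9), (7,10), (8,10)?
Yes — and in fact it has an Eulerian circuit (the graph is connected and all 10 vertices have even degree)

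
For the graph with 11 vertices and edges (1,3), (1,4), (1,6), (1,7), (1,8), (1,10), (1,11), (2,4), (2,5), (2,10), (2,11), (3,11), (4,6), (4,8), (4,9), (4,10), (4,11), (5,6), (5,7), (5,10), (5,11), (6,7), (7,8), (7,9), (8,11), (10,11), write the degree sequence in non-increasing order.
[7, 7, 7, 5, 5, 5, 4, 4, 4, 2, 2] (degrees: deg(1)=7, deg(2)=4, deg(3)=2, deg(4)=7, deg(5)=5, deg(6)=4, deg(7)=5, deg(8)=4, deg(9)=2, deg(10)=5, deg(11)=7)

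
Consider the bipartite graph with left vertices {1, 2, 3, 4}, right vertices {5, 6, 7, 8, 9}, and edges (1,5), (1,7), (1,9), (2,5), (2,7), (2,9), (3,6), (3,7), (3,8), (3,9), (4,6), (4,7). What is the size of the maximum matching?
4 (matching: (1,9), (2,7), (3,8), (4,6); upper bound min(|L|,|R|) = min(4,5) = 4)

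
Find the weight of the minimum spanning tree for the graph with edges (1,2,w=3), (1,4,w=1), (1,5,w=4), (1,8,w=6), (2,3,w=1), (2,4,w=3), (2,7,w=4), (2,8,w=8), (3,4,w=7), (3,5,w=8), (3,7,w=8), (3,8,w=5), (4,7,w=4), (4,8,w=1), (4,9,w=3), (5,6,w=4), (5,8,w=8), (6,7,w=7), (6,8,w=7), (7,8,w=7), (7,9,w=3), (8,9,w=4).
20 (MST edges: (1,2,w=3), (1,4,w=1), (1,5,w=4), (2,3,w=1), (4,8,w=1), (4,9,w=3), (5,6,w=4), (7,9,w=3); sum of weights 3 + 1 + 4 + 1 + 1 + 3 + 4 + 3 = 20)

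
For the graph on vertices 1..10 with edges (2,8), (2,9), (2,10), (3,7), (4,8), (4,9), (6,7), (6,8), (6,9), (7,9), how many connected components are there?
3 (components: {1}, {2, 3, 4, 6, 7, 8, 9, 10}, {5})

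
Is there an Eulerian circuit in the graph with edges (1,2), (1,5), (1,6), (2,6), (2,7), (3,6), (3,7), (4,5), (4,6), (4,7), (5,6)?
No (6 vertices have odd degree: {1, 2, 4, 5, 6, 7}; Eulerian circuit requires 0)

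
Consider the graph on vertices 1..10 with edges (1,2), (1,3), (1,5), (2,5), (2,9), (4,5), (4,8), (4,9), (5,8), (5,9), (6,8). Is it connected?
No, it has 3 components: {1, 2, 3, 4, 5, 6, 8, 9}, {7}, {10}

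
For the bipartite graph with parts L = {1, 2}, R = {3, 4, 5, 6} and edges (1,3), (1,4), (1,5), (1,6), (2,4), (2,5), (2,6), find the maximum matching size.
2 (matching: (1,6), (2,5); upper bound min(|L|,|R|) = min(2,4) = 2)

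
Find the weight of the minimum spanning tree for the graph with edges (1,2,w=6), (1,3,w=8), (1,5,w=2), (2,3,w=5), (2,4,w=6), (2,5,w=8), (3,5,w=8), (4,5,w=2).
15 (MST edges: (1,2,w=6), (1,5,w=2), (2,3,w=5), (4,5,w=2); sum of weights 6 + 2 + 5 + 2 = 15)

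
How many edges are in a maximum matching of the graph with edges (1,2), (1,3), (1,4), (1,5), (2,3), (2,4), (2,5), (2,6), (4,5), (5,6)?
3 (matching: (1,3), (2,6), (4,5); upper bound floor(n/2) = floor(6/2) = 3)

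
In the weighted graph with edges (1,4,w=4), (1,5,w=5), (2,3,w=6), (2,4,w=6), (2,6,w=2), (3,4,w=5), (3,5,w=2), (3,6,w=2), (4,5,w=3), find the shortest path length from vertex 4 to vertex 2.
6 (path: 4 -> 2; weights 6 = 6)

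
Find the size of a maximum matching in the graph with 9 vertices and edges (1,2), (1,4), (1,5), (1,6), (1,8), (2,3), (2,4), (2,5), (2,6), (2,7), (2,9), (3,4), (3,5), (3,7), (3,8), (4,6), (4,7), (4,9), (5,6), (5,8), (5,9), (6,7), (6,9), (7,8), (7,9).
4 (matching: (1,8), (2,6), (3,7), (5,9); upper bound floor(n/2) = floor(9/2) = 4)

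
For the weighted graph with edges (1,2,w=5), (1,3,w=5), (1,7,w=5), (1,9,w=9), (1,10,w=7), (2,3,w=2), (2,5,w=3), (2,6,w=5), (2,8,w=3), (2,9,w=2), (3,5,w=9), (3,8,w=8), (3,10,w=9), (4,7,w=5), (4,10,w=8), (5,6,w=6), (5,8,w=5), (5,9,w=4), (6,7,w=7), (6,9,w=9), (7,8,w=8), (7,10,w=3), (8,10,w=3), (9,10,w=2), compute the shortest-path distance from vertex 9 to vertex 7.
5 (path: 9 -> 10 -> 7; weights 2 + 3 = 5)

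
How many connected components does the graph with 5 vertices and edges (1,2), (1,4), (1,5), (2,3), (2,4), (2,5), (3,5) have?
1 (components: {1, 2, 3, 4, 5})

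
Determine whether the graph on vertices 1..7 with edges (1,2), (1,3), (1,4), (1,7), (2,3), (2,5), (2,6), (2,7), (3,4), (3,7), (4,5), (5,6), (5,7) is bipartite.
No (odd cycle of length 3: 3 -> 1 -> 2 -> 3)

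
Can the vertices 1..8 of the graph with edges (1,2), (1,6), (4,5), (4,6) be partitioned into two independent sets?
Yes. Partition: {1, 3, 4, 7, 8}, {2, 5, 6}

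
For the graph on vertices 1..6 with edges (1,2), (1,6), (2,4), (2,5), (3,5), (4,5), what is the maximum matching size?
3 (matching: (1,6), (2,4), (3,5); upper bound floor(n/2) = floor(6/2) = 3)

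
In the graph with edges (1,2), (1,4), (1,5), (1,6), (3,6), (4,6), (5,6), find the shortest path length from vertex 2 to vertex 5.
2 (path: 2 -> 1 -> 5, 2 edges)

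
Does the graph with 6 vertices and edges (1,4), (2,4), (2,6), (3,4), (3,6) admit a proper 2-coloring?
Yes. Partition: {1, 2, 3, 5}, {4, 6}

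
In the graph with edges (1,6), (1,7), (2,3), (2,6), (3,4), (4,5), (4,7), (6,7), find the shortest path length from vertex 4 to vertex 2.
2 (path: 4 -> 3 -> 2, 2 edges)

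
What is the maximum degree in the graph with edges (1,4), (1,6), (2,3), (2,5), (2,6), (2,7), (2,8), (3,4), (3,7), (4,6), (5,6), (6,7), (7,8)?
5 (attained at vertices 2, 6)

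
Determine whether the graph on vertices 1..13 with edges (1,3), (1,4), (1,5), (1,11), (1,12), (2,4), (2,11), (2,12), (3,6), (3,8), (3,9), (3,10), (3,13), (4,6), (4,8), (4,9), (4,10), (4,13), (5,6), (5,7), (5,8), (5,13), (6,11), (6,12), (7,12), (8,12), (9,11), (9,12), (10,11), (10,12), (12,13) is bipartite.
Yes. Partition: {1, 2, 6, 7, 8, 9, 10, 13}, {3, 4, 5, 11, 12}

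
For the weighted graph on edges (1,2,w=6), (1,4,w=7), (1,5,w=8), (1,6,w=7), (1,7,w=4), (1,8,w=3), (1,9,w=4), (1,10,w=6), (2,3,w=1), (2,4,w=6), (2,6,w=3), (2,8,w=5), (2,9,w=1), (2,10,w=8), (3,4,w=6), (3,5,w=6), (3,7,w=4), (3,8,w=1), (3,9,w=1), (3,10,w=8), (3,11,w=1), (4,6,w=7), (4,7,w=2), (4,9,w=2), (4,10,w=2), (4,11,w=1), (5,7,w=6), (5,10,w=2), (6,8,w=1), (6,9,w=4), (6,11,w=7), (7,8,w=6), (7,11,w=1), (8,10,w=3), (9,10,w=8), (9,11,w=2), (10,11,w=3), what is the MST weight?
14 (MST edges: (1,8,w=3), (2,3,w=1), (2,9,w=1), (3,8,w=1), (3,11,w=1), (4,10,w=2), (4,11,w=1), (5,10,w=2), (6,8,w=1), (7,11,w=1); sum of weights 3 + 1 + 1 + 1 + 1 + 2 + 1 + 2 + 1 + 1 = 14)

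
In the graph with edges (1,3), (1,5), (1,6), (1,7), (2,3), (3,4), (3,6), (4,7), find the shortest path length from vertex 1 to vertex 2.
2 (path: 1 -> 3 -> 2, 2 edges)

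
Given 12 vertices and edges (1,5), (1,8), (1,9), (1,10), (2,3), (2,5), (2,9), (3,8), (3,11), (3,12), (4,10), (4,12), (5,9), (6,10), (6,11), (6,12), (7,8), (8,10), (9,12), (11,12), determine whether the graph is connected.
Yes (BFS from 1 visits [1, 5, 8, 9, 10, 2, 3, 7, 12, 4, 6, 11] — all 12 vertices reached)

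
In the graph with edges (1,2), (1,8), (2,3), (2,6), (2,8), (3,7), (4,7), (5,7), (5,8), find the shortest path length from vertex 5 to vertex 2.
2 (path: 5 -> 8 -> 2, 2 edges)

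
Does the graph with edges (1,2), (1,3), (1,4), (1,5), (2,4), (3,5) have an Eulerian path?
Yes — and in fact it has an Eulerian circuit (the graph is connected and all 5 vertices have even degree)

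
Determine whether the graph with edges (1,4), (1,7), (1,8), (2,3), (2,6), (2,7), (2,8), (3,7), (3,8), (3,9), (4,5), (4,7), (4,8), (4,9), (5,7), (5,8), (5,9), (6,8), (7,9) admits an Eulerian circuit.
No (2 vertices have odd degree: {1, 4}; Eulerian circuit requires 0)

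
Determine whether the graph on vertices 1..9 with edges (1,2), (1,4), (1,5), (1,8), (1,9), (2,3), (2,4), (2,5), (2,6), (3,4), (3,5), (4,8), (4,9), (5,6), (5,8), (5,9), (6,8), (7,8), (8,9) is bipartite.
No (odd cycle of length 3: 8 -> 1 -> 5 -> 8)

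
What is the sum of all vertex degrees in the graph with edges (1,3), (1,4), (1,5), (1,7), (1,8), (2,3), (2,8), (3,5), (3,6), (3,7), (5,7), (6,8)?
24 (handshake: sum of degrees = 2|E| = 2 x 12 = 24)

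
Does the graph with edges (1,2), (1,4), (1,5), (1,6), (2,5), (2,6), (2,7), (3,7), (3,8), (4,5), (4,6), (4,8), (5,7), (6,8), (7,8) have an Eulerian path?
Yes — and in fact it has an Eulerian circuit (the graph is connected and all 8 vertices have even degree)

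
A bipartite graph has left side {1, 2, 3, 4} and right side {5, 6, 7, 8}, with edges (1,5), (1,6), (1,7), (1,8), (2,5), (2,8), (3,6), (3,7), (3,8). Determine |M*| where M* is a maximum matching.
3 (matching: (1,6), (2,8), (3,7); upper bound min(|L|,|R|) = min(4,4) = 4)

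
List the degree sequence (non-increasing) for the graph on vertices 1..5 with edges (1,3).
[1, 1, 0, 0, 0] (degrees: deg(1)=1, deg(2)=0, deg(3)=1, deg(4)=0, deg(5)=0)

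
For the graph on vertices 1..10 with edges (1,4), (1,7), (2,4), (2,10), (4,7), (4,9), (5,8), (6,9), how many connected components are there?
3 (components: {1, 2, 4, 6, 7, 9, 10}, {3}, {5, 8})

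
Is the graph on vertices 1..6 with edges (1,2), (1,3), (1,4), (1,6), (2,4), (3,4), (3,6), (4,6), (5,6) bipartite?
No (odd cycle of length 3: 4 -> 1 -> 6 -> 4)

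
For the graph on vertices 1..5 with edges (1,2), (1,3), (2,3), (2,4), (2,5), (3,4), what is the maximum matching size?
2 (matching: (2,5), (3,4); upper bound floor(n/2) = floor(5/2) = 2)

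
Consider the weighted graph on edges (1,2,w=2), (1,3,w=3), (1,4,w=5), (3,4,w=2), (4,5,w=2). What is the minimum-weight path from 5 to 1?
7 (path: 5 -> 4 -> 1; weights 2 + 5 = 7)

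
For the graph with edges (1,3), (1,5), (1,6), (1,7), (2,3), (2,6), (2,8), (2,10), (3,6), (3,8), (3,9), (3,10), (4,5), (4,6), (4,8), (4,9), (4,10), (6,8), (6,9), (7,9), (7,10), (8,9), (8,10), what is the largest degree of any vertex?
6 (attained at vertices 3, 6, 8)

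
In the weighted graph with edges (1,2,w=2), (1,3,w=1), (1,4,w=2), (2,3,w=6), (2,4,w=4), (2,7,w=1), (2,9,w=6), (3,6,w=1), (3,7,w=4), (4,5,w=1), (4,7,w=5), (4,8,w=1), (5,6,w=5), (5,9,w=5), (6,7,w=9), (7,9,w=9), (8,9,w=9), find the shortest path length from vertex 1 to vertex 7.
3 (path: 1 -> 2 -> 7; weights 2 + 1 = 3)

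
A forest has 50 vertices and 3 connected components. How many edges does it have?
47 (Each of the 3 component trees on V_i vertices has V_i - 1 edges; summing gives V - C = 50 - 3 = 47)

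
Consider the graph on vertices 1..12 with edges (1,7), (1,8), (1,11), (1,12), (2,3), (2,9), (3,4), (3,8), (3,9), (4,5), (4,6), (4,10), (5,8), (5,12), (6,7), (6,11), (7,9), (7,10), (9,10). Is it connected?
Yes (BFS from 1 visits [1, 7, 8, 11, 12, 6, 9, 10, 3, 5, 4, 2] — all 12 vertices reached)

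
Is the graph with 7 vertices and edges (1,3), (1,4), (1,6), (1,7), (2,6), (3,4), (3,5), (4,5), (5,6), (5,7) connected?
Yes (BFS from 1 visits [1, 3, 4, 6, 7, 5, 2] — all 7 vertices reached)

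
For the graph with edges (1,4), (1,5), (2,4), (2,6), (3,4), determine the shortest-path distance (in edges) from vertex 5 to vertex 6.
4 (path: 5 -> 1 -> 4 -> 2 -> 6, 4 edges)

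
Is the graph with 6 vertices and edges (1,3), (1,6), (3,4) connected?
No, it has 3 components: {1, 3, 4, 6}, {2}, {5}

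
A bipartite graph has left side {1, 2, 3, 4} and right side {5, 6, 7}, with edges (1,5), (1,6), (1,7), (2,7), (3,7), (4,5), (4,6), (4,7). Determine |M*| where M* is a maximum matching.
3 (matching: (1,5), (2,7), (4,6); upper bound min(|L|,|R|) = min(4,3) = 3)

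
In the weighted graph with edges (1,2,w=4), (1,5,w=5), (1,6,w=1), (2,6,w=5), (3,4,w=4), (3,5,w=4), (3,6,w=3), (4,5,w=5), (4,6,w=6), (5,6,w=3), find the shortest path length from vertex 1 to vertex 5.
4 (path: 1 -> 6 -> 5; weights 1 + 3 = 4)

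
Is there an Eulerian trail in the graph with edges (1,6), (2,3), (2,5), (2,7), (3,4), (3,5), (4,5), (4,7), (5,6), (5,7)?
No (6 vertices have odd degree: {1, 2, 3, 4, 5, 7}; Eulerian path requires 0 or 2)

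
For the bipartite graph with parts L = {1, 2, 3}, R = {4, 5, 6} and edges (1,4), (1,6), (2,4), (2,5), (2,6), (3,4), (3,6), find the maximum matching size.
3 (matching: (1,6), (2,5), (3,4); upper bound min(|L|,|R|) = min(3,3) = 3)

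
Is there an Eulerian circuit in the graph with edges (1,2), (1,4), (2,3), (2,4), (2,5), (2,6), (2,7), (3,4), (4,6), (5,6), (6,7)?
Yes (the graph is connected and all 7 vertices have even degree)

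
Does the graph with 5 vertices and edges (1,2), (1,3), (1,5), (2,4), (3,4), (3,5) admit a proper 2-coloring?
No (odd cycle of length 3: 3 -> 1 -> 5 -> 3)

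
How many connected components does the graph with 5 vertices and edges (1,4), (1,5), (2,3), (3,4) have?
1 (components: {1, 2, 3, 4, 5})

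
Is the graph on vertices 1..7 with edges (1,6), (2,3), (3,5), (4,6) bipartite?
Yes. Partition: {1, 2, 4, 5, 7}, {3, 6}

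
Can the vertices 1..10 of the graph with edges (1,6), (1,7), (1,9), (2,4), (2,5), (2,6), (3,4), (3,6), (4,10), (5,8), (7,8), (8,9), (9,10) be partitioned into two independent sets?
Yes. Partition: {1, 2, 3, 8, 10}, {4, 5, 6, 7, 9}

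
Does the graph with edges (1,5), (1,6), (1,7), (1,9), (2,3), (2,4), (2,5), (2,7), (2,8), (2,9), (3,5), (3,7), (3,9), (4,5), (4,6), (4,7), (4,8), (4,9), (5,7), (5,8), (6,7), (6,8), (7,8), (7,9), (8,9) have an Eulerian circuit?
Yes (the graph is connected and all 9 vertices have even degree)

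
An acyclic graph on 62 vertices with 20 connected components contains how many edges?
42 (Each of the 20 component trees on V_i vertices has V_i - 1 edges; summing gives V - C = 62 - 20 = 42)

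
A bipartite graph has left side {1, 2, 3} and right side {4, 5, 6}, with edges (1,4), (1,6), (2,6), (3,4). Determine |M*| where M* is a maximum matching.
2 (matching: (1,6), (3,4); upper bound min(|L|,|R|) = min(3,3) = 3)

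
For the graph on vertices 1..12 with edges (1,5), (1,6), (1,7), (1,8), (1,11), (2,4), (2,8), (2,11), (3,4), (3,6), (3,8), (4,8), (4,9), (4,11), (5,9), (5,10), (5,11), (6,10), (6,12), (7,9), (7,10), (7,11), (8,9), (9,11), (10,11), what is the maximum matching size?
6 (matching: (1,11), (2,8), (3,4), (5,10), (6,12), (7,9); upper bound floor(n/2) = floor(12/2) = 6)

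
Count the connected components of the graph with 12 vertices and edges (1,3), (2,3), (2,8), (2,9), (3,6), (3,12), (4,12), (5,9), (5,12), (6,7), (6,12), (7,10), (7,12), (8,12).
2 (components: {1, 2, 3, 4, 5, 6, 7, 8, 9, 10, 12}, {11})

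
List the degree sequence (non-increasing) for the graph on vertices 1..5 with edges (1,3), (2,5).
[1, 1, 1, 1, 0] (degrees: deg(1)=1, deg(2)=1, deg(3)=1, deg(4)=0, deg(5)=1)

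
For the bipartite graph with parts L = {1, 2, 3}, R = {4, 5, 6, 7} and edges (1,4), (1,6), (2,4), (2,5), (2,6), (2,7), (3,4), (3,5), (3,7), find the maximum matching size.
3 (matching: (1,6), (2,7), (3,5); upper bound min(|L|,|R|) = min(3,4) = 3)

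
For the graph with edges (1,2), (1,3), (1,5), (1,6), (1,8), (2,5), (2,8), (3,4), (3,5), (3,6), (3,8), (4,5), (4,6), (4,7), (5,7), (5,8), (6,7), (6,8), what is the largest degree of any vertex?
6 (attained at vertex 5)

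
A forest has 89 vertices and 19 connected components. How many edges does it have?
70 (Each of the 19 component trees on V_i vertices has V_i - 1 edges; summing gives V - C = 89 - 19 = 70)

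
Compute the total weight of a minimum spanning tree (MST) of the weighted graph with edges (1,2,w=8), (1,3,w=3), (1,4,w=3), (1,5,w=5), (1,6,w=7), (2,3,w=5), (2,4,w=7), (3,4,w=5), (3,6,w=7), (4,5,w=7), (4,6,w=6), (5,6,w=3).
19 (MST edges: (1,3,w=3), (1,4,w=3), (1,5,w=5), (2,3,w=5), (5,6,w=3); sum of weights 3 + 3 + 5 + 5 + 3 = 19)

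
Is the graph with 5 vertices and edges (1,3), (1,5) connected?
No, it has 3 components: {1, 3, 5}, {2}, {4}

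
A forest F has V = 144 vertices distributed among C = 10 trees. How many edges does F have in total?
134 (Each of the 10 component trees on V_i vertices has V_i - 1 edges; summing gives V - C = 144 - 10 = 134)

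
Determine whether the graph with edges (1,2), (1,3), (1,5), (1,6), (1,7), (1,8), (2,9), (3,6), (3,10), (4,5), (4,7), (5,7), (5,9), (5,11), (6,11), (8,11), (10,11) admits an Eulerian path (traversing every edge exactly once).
No (4 vertices have odd degree: {3, 5, 6, 7}; Eulerian path requires 0 or 2)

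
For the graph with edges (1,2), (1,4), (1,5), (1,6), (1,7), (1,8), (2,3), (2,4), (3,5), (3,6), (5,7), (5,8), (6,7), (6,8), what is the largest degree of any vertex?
6 (attained at vertex 1)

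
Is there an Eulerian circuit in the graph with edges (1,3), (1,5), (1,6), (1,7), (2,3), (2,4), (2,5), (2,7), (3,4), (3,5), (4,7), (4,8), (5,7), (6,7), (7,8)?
Yes (the graph is connected and all 8 vertices have even degree)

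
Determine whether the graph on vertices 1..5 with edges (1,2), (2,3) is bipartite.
Yes. Partition: {1, 3, 4, 5}, {2}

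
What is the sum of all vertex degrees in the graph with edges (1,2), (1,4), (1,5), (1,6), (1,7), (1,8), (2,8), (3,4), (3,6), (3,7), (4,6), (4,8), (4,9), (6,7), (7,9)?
30 (handshake: sum of degrees = 2|E| = 2 x 15 = 30)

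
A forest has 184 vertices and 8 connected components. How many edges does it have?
176 (Each of the 8 component trees on V_i vertices has V_i - 1 edges; summing gives V - C = 184 - 8 = 176)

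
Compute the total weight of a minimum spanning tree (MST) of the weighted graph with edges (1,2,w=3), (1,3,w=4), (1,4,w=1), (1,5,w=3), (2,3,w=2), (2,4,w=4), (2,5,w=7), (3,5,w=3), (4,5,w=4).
9 (MST edges: (1,2,w=3), (1,4,w=1), (1,5,w=3), (2,3,w=2); sum of weights 3 + 1 + 3 + 2 = 9)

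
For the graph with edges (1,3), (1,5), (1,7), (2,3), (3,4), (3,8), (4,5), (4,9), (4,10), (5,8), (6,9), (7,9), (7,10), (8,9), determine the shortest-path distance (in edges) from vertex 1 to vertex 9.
2 (path: 1 -> 7 -> 9, 2 edges)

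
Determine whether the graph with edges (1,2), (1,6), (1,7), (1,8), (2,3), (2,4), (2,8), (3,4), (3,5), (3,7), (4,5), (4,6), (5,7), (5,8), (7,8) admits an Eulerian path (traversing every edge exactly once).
Yes — and in fact it has an Eulerian circuit (the graph is connected and all 8 vertices have even degree)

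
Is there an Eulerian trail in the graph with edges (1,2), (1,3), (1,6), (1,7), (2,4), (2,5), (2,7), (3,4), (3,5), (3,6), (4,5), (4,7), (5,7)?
Yes — and in fact it has an Eulerian circuit (the graph is connected and all 7 vertices have even degree)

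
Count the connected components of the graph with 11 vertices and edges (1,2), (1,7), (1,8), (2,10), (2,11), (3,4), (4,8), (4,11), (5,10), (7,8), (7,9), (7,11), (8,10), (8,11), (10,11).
2 (components: {1, 2, 3, 4, 5, 7, 8, 9, 10, 11}, {6})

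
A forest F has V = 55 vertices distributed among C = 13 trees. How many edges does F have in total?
42 (Each of the 13 component trees on V_i vertices has V_i - 1 edges; summing gives V - C = 55 - 13 = 42)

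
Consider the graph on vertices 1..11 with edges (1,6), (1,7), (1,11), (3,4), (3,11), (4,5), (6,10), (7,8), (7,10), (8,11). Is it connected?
No, it has 3 components: {1, 3, 4, 5, 6, 7, 8, 10, 11}, {2}, {9}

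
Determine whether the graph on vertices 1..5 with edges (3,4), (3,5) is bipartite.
Yes. Partition: {1, 2, 3}, {4, 5}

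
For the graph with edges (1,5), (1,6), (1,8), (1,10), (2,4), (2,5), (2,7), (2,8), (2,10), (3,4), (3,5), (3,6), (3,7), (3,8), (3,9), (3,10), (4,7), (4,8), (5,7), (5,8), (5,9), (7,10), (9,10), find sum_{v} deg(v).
46 (handshake: sum of degrees = 2|E| = 2 x 23 = 46)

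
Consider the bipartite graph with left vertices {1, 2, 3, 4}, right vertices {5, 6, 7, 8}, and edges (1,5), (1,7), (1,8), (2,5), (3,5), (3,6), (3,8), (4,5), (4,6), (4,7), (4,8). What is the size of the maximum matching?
4 (matching: (1,8), (2,5), (3,6), (4,7); upper bound min(|L|,|R|) = min(4,4) = 4)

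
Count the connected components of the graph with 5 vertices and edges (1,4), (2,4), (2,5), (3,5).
1 (components: {1, 2, 3, 4, 5})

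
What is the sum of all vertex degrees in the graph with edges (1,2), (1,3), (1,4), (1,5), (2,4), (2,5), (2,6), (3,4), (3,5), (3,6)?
20 (handshake: sum of degrees = 2|E| = 2 x 10 = 20)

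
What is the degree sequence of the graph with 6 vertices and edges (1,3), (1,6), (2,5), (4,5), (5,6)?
[3, 2, 2, 1, 1, 1] (degrees: deg(1)=2, deg(2)=1, deg(3)=1, deg(4)=1, deg(5)=3, deg(6)=2)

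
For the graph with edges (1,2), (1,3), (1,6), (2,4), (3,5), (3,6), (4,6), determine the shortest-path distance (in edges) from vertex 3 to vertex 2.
2 (path: 3 -> 1 -> 2, 2 edges)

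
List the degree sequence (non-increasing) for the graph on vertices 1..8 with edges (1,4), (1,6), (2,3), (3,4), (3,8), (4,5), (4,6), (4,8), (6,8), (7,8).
[5, 4, 3, 3, 2, 1, 1, 1] (degrees: deg(1)=2, deg(2)=1, deg(3)=3, deg(4)=5, deg(5)=1, deg(6)=3, deg(7)=1, deg(8)=4)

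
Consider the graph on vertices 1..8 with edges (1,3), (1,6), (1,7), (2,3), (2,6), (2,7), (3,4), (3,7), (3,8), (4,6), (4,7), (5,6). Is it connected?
Yes (BFS from 1 visits [1, 3, 6, 7, 2, 4, 8, 5] — all 8 vertices reached)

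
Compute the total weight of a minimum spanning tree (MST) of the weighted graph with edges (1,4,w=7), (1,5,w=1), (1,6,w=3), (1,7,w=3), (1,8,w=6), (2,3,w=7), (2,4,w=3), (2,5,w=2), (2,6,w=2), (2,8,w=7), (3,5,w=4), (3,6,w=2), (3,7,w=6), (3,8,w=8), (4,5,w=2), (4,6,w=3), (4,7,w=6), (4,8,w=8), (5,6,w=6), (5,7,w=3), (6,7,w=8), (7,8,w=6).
18 (MST edges: (1,5,w=1), (1,7,w=3), (1,8,w=6), (2,5,w=2), (2,6,w=2), (3,6,w=2), (4,5,w=2); sum of weights 1 + 3 + 6 + 2 + 2 + 2 + 2 = 18)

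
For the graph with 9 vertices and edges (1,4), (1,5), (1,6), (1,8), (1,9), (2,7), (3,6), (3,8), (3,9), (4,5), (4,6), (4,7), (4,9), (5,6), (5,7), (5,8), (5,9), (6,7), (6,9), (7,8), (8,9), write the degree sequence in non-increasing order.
[6, 6, 6, 5, 5, 5, 5, 3, 1] (degrees: deg(1)=5, deg(2)=1, deg(3)=3, deg(4)=5, deg(5)=6, deg(6)=6, deg(7)=5, deg(8)=5, deg(9)=6)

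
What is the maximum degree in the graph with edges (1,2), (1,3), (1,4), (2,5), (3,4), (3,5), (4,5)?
3 (attained at vertices 1, 3, 4, 5)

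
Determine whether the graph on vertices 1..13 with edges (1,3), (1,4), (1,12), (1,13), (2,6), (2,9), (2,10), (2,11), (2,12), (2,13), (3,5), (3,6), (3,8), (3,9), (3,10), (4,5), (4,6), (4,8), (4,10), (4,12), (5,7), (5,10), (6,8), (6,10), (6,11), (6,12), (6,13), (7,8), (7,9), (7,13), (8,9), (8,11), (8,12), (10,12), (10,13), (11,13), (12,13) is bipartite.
No (odd cycle of length 3: 13 -> 1 -> 12 -> 13)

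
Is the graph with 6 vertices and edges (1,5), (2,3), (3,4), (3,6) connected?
No, it has 2 components: {1, 5}, {2, 3, 4, 6}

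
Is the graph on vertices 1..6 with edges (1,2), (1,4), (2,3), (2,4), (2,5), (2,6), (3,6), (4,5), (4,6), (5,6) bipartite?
No (odd cycle of length 3: 2 -> 1 -> 4 -> 2)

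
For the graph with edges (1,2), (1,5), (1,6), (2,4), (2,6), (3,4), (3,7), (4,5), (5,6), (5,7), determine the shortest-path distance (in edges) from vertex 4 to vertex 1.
2 (path: 4 -> 2 -> 1, 2 edges)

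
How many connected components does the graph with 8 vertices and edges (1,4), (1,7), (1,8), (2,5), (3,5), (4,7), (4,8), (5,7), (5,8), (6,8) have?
1 (components: {1, 2, 3, 4, 5, 6, 7, 8})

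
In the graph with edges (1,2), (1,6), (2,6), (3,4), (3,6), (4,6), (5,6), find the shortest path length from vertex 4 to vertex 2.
2 (path: 4 -> 6 -> 2, 2 edges)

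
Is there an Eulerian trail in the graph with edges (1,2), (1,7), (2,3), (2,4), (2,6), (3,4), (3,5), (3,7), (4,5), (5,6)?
Yes (the graph is connected and exactly 2 vertices have odd degree: {4, 5}; any Eulerian path must start and end at those)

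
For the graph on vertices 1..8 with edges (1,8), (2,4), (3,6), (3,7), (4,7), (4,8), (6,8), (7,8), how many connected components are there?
2 (components: {1, 2, 3, 4, 6, 7, 8}, {5})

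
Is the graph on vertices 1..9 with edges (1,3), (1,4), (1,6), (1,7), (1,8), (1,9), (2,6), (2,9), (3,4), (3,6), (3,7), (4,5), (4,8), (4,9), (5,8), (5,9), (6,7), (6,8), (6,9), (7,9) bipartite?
No (odd cycle of length 3: 9 -> 1 -> 7 -> 9)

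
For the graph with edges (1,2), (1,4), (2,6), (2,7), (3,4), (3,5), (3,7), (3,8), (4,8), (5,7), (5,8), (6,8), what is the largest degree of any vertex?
4 (attained at vertices 3, 8)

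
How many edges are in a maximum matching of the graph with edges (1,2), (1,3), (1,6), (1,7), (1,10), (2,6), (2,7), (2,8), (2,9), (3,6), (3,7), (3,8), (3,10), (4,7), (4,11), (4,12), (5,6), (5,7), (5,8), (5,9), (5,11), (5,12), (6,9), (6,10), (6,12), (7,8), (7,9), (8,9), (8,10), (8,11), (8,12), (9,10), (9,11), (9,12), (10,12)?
6 (matching: (1,6), (2,8), (3,10), (4,12), (5,7), (9,11); upper bound floor(n/2) = floor(12/2) = 6)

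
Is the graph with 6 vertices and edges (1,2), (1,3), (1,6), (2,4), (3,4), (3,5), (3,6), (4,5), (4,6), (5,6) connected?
Yes (BFS from 1 visits [1, 2, 3, 6, 4, 5] — all 6 vertices reached)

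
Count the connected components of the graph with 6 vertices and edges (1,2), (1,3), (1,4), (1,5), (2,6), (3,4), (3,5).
1 (components: {1, 2, 3, 4, 5, 6})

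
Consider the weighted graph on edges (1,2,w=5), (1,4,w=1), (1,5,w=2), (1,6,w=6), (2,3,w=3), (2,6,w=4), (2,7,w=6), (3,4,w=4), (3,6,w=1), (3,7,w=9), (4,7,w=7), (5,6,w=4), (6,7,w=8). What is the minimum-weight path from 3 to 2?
3 (path: 3 -> 2; weights 3 = 3)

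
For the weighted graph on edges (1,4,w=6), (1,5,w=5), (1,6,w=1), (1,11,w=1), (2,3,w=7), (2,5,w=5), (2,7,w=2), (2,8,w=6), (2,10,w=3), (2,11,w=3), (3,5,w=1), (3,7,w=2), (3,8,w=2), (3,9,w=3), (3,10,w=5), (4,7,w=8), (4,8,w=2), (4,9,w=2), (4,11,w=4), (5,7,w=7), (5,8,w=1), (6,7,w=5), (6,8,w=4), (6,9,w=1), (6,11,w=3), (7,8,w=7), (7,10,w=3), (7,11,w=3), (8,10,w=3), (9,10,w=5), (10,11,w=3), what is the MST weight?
16 (MST edges: (1,6,w=1), (1,11,w=1), (2,7,w=2), (2,10,w=3), (3,5,w=1), (3,7,w=2), (4,8,w=2), (4,9,w=2), (5,8,w=1), (6,9,w=1); sum of weights 1 + 1 + 2 + 3 + 1 + 2 + 2 + 2 + 1 + 1 = 16)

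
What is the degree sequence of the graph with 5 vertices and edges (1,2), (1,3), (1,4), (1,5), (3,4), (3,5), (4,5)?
[4, 3, 3, 3, 1] (degrees: deg(1)=4, deg(2)=1, deg(3)=3, deg(4)=3, deg(5)=3)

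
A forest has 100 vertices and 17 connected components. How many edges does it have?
83 (Each of the 17 component trees on V_i vertices has V_i - 1 edges; summing gives V - C = 100 - 17 = 83)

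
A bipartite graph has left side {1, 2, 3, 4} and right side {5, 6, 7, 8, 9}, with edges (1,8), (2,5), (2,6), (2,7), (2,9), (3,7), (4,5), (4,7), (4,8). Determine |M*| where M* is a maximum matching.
4 (matching: (1,8), (2,9), (3,7), (4,5); upper bound min(|L|,|R|) = min(4,5) = 4)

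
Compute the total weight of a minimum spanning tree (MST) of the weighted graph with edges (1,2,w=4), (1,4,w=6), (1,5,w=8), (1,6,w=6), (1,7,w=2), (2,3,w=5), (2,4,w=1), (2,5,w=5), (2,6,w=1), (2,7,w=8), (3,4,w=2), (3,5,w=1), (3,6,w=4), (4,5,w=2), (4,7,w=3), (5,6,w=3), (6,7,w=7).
10 (MST edges: (1,7,w=2), (2,4,w=1), (2,6,w=1), (3,4,w=2), (3,5,w=1), (4,7,w=3); sum of weights 2 + 1 + 1 + 2 + 1 + 3 = 10)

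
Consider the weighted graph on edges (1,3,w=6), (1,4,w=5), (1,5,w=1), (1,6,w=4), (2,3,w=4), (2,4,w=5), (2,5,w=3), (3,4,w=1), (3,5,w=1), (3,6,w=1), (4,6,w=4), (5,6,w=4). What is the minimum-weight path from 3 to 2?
4 (path: 3 -> 2; weights 4 = 4)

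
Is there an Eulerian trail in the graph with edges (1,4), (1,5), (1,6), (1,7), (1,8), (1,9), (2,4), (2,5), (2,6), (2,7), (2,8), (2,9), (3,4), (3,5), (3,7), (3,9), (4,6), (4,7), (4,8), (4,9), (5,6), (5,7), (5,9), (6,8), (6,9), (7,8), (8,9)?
Yes (the graph is connected and exactly 2 vertices have odd degree: {4, 9}; any Eulerian path must start and end at those)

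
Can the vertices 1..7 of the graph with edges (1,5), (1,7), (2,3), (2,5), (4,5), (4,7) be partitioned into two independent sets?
Yes. Partition: {1, 2, 4, 6}, {3, 5, 7}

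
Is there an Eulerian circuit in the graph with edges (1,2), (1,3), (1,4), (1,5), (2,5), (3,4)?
Yes (the graph is connected and all 5 vertices have even degree)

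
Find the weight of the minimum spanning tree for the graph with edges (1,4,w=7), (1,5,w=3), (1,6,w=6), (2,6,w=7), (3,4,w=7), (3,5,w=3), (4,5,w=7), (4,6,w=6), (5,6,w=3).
22 (MST edges: (1,5,w=3), (2,6,w=7), (3,5,w=3), (4,6,w=6), (5,6,w=3); sum of weights 3 + 7 + 3 + 6 + 3 = 22)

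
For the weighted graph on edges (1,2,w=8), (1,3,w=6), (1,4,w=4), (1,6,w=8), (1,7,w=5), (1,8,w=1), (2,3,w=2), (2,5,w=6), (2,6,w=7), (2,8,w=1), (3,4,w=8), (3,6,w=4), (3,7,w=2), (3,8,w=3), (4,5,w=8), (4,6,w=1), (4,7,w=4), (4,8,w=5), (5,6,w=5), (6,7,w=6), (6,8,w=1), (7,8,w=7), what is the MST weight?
13 (MST edges: (1,8,w=1), (2,3,w=2), (2,8,w=1), (3,7,w=2), (4,6,w=1), (5,6,w=5), (6,8,w=1); sum of weights 1 + 2 + 1 + 2 + 1 + 5 + 1 = 13)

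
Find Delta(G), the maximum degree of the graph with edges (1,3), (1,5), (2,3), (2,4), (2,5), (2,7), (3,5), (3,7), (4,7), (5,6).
4 (attained at vertices 2, 3, 5)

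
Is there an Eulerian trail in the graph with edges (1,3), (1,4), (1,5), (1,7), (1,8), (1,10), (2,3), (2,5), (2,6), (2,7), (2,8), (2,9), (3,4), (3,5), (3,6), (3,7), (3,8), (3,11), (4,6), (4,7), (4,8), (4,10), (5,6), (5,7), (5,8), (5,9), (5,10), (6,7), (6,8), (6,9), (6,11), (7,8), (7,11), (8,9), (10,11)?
Yes — and in fact it has an Eulerian circuit (the graph is connected and all 11 vertices have even degree)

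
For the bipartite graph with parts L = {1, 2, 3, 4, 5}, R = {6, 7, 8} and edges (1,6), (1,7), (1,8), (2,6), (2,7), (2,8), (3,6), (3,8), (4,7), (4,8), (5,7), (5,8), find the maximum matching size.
3 (matching: (1,8), (2,7), (3,6); upper bound min(|L|,|R|) = min(5,3) = 3)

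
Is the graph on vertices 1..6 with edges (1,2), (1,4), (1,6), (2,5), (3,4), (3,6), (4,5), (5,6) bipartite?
Yes. Partition: {1, 3, 5}, {2, 4, 6}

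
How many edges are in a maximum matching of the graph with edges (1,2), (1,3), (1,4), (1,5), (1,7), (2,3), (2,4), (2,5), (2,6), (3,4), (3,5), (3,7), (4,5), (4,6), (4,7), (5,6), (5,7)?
3 (matching: (1,4), (3,7), (5,6); upper bound floor(n/2) = floor(7/2) = 3)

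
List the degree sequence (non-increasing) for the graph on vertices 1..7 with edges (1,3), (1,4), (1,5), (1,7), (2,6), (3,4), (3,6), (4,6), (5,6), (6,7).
[5, 4, 3, 3, 2, 2, 1] (degrees: deg(1)=4, deg(2)=1, deg(3)=3, deg(4)=3, deg(5)=2, deg(6)=5, deg(7)=2)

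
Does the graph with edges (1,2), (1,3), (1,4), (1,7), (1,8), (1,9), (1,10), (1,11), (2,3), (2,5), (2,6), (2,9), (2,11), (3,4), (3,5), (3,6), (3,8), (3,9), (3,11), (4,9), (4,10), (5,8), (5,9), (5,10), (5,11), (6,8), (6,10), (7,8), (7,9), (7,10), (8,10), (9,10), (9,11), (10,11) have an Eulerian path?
Yes — and in fact it has an Eulerian circuit (the graph is connected and all 11 vertices have even degree)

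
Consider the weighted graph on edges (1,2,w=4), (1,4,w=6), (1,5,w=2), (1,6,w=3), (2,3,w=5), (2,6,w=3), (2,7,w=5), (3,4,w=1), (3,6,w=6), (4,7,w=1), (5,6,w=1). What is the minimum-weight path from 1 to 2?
4 (path: 1 -> 2; weights 4 = 4)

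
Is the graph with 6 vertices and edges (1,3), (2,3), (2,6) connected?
No, it has 3 components: {1, 2, 3, 6}, {4}, {5}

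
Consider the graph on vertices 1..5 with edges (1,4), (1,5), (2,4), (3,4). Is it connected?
Yes (BFS from 1 visits [1, 4, 5, 2, 3] — all 5 vertices reached)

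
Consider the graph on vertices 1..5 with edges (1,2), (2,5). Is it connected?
No, it has 3 components: {1, 2, 5}, {3}, {4}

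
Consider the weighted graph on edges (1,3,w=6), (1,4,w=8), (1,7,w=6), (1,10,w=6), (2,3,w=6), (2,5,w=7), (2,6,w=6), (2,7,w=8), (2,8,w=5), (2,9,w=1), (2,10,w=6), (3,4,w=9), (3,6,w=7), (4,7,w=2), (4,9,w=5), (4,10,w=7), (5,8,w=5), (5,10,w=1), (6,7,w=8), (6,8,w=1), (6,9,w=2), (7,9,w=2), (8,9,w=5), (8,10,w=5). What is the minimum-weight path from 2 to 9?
1 (path: 2 -> 9; weights 1 = 1)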